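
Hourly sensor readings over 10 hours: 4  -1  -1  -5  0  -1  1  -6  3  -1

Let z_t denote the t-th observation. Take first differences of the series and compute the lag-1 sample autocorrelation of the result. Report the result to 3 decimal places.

-0.645

First differences Δz: -5, 0, -4, 5, -1, 2, -7, 9, -4
Mean of differences = -0.5556
Numerator Σ(Δz_t−Δz̄)(Δz_{t+1}−Δz̄) = -138.0864
Denominator Σ(Δz_t−Δz̄)² = 214.2222
r_1(Δz) = -138.0864 / 214.2222 = -0.645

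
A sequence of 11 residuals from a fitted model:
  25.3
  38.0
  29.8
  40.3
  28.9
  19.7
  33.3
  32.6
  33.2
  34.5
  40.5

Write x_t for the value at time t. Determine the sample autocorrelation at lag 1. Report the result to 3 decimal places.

Mean x̄ = (25.3 + 38.0 + 29.8 + 40.3 + 28.9 + 19.7 + 33.3 + 32.6 + 33.2 + 34.5 + 40.5)/11 = 32.3727
Numerator Σ_{t=1}^{10}(x_t−x̄)(x_{t+1}−x̄) = -50.4962
Denominator Σ(x_t−x̄)² = 395.9818
r_1 = -50.4962 / 395.9818 = -0.128

-0.128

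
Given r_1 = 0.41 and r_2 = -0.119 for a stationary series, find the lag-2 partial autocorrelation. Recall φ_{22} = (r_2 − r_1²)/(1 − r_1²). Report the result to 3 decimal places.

-0.345

φ_{22} = (r_2 − r_1²) / (1 − r_1²)
r_1² = (0.41)² = 0.1681
Numerator = -0.119 − 0.1681 = -0.2871; denominator = 1 − 0.1681 = 0.8319
φ_{22} = -0.2871 / 0.8319 = -0.345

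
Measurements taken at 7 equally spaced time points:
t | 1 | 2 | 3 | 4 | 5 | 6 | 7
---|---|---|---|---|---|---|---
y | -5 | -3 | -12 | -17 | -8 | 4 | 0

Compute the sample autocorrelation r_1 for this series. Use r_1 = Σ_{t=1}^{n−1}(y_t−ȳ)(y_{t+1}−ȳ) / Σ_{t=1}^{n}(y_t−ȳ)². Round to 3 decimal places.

0.371

Mean ȳ = (-5 − 3 − 12 − 17 − 8 + 4 + 0)/7 = -5.8571
Deviations from mean: 0.8571, 2.8571, -6.1429, -11.1429, -2.1429, 9.8571, 5.8571
Σ(y_t−ȳ)(y_{t+1}−ȳ) = (2.4490) + (-17.5510) + (68.4490) + (23.8776) + (-21.1224) + (57.7347) = 113.8367
Denominator Σ(y_t−ȳ)² = 306.8571
r_1 = 113.8367 / 306.8571 = 0.371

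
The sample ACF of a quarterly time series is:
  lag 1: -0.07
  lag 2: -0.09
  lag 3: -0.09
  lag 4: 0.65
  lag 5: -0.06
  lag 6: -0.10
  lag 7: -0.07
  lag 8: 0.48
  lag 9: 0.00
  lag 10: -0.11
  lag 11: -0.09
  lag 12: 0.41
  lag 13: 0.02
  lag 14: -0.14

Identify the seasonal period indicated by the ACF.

4

The largest autocorrelation is r_4 = 0.65, with weaker echoes at lags 8 (0.48) and 12 (0.41); the remaining lags stay at or below 0.02.
The dominant spike at lag 4 indicates a seasonal period of 4.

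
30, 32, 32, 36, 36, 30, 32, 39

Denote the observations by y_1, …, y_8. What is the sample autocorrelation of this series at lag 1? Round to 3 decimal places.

Mean ȳ = (30 + 32 + 32 + 36 + 36 + 30 + 32 + 39)/8 = 33.3750
Numerator Σ_{t=1}^{7}(y_t−ȳ)(y_{t+1}−ȳ) = -2.1406
Denominator Σ(y_t−ȳ)² = 73.8750
r_1 = -2.1406 / 73.8750 = -0.029

-0.029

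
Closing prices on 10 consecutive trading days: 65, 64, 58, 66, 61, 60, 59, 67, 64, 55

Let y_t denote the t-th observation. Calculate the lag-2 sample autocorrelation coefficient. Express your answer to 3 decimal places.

Mean ȳ = (65 + 64 + 58 + 66 + 61 + 60 + 59 + 67 + 64 + 55)/10 = 61.9000
Numerator Σ_{t=1}^{8}(y_t−ȳ)(y_{t+2}−ȳ) = -56.1200
Denominator Σ(y_t−ȳ)² = 136.9000
r_2 = -56.1200 / 136.9000 = -0.410

-0.410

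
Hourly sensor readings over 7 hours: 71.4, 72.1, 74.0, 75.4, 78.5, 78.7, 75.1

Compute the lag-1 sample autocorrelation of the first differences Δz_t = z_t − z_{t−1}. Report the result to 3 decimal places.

First differences Δz: 0.7, 1.9, 1.4, 3.1, 0.2, -3.6
Mean of differences = 0.6167
Numerator Σ(Δz_t−Δz̄)(Δz_{t+1}−Δz̄) = 3.7797
Denominator Σ(Δz_t−Δz̄)² = 26.3883
r_1(Δz) = 3.7797 / 26.3883 = 0.143

0.143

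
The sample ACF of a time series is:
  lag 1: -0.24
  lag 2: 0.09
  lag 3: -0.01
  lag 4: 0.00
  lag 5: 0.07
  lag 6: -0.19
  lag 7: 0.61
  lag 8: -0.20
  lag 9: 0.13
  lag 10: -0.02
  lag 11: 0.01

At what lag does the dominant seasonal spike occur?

The largest autocorrelation is r_7 = 0.61; the remaining lags stay at or below 0.13.
The dominant spike at lag 7 indicates a seasonal period of 7.

7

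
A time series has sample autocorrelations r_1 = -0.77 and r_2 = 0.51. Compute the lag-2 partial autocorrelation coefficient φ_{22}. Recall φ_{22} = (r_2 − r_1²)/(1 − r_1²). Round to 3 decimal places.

-0.204

φ_{22} = (r_2 − r_1²) / (1 − r_1²)
r_1² = (-0.77)² = 0.5929
Numerator = 0.51 − 0.5929 = -0.0829; denominator = 1 − 0.5929 = 0.4071
φ_{22} = -0.0829 / 0.4071 = -0.204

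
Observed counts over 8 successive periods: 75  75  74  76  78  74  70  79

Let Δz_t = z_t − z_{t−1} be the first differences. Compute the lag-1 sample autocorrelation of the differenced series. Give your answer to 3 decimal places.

First differences Δz: 0, -1, 2, 2, -4, -4, 9
Mean of differences = 0.5714
Numerator Σ(Δz_t−Δz̄)(Δz_{t+1}−Δz̄) = -23.4694
Denominator Σ(Δz_t−Δz̄)² = 119.7143
r_1(Δz) = -23.4694 / 119.7143 = -0.196

-0.196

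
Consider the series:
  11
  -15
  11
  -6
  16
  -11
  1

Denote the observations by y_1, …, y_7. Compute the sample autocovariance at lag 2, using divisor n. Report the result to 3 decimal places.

63.714

Mean ȳ = (11 − 15 + 11 − 6 + 16 − 11 + 1)/7 = 1.0000
Σ_{t=1}^{5}(y_t−ȳ)(y_{t+2}−ȳ) = 446.0000
γ_2 = 446.0000 / 7 = 63.714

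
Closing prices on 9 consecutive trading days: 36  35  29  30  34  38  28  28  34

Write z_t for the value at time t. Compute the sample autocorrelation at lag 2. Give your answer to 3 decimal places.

Mean z̄ = (36 + 35 + 29 + 30 + 34 + 38 + 28 + 28 + 34)/9 = 32.4444
Numerator Σ_{t=1}^{7}(z_t−z̄)(z_{t+2}−z̄) = -75.9506
Denominator Σ(z_t−z̄)² = 112.2222
r_2 = -75.9506 / 112.2222 = -0.677

-0.677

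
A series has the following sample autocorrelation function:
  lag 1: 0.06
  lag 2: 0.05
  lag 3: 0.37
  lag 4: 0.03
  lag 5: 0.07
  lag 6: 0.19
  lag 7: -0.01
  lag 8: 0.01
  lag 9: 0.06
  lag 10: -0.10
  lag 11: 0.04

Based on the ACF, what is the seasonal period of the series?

3

The largest autocorrelation is r_3 = 0.37, with a weaker echo at lag 6 (0.19); the remaining lags stay at or below 0.07.
The dominant spike at lag 3 indicates a seasonal period of 3.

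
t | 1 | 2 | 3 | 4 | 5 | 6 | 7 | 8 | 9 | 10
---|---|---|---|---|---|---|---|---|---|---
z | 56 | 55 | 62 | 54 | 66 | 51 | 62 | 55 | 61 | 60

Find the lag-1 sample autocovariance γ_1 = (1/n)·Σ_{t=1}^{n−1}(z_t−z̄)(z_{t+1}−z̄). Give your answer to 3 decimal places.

Mean z̄ = (56 + 55 + 62 + 54 + 66 + 51 + 62 + 55 + 61 + 60)/10 = 58.2000
Σ_{t=1}^{9}(z_t−z̄)(z_{t+1}−z̄) = -153.4400
γ_1 = -153.4400 / 10 = -15.344

-15.344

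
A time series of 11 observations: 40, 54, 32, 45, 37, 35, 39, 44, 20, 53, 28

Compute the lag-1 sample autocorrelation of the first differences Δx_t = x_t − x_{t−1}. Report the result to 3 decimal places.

-0.745

First differences Δx: 14, -22, 13, -8, -2, 4, 5, -24, 33, -25
Mean of differences = -1.2000
Numerator Σ(Δx_t−Δx̄)(Δx_{t+1}−Δx̄) = -2409.6400
Denominator Σ(Δx_t−Δx̄)² = 3233.6000
r_1(Δx) = -2409.6400 / 3233.6000 = -0.745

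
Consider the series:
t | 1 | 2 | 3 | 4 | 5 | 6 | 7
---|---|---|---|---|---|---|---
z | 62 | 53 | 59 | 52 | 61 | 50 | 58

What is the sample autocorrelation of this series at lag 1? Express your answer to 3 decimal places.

Mean z̄ = (62 + 53 + 59 + 52 + 61 + 50 + 58)/7 = 56.4286
Σ(z_t−z̄)(z_{t+1}−z̄) = (-19.1020) + (-8.8163) + (-11.3878) + (-20.2449) + (-29.3878) + (-10.1020) = -99.0408
Denominator Σ(z_t−z̄)² = 133.7143
r_1 = -99.0408 / 133.7143 = -0.741

-0.741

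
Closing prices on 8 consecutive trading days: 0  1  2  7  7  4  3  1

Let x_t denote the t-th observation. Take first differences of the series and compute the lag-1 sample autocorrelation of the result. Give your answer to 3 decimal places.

First differences Δx: 1, 1, 5, 0, -3, -1, -2
Mean of differences = 0.1429
Numerator Σ(Δx_t−Δx̄)(Δx_{t+1}−Δx̄) = 10.6939
Denominator Σ(Δx_t−Δx̄)² = 40.8571
r_1(Δx) = 10.6939 / 40.8571 = 0.262

0.262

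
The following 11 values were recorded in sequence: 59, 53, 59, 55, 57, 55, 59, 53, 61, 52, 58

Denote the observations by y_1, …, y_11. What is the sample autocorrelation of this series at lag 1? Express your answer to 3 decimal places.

Mean ȳ = (59 + 53 + 59 + 55 + 57 + 55 + 59 + 53 + 61 + 52 + 58)/11 = 56.4545
Numerator Σ_{t=1}^{10}(y_t−ȳ)(y_{t+1}−ȳ) = -78.2066
Denominator Σ(y_t−ȳ)² = 90.7273
r_1 = -78.2066 / 90.7273 = -0.862

-0.862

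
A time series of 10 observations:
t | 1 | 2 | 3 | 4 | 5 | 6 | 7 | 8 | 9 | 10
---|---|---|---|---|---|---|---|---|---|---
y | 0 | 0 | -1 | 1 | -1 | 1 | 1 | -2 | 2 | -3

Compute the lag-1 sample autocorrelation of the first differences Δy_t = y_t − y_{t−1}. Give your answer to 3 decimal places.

First differences Δy: 0, -1, 2, -2, 2, 0, -3, 4, -5
Mean of differences = -0.3333
Numerator Σ(Δy_t−Δȳ)(Δy_{t+1}−Δȳ) = -41.4444
Denominator Σ(Δy_t−Δȳ)² = 62.0000
r_1(Δy) = -41.4444 / 62.0000 = -0.668

-0.668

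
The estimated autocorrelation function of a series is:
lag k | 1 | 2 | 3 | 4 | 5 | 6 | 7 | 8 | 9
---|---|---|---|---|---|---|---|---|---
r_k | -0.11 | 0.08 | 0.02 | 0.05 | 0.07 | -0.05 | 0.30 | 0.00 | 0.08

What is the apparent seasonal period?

7

The largest autocorrelation is r_7 = 0.30; the remaining lags stay at or below 0.08.
The dominant spike at lag 7 indicates a seasonal period of 7.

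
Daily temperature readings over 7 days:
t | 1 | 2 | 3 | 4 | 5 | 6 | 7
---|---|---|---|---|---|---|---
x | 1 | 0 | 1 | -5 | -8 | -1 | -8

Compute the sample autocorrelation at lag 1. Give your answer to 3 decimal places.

Mean x̄ = (1 + 0 + 1 − 5 − 8 − 1 − 8)/7 = -2.8571
Deviations from mean: 3.8571, 2.8571, 3.8571, -2.1429, -5.1429, 1.8571, -5.1429
Σ(x_t−x̄)(x_{t+1}−x̄) = (11.0204) + (11.0204) + (-8.2653) + (11.0204) + (-9.5510) + (-9.5510) = 5.6939
Denominator Σ(x_t−x̄)² = 98.8571
r_1 = 5.6939 / 98.8571 = 0.058

0.058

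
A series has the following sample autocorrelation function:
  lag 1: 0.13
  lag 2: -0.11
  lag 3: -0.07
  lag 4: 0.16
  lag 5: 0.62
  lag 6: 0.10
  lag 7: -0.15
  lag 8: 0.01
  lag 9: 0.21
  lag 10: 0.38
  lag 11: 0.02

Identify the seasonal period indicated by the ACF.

The largest autocorrelation is r_5 = 0.62, with a weaker echo at lag 10 (0.38); the remaining lags stay at or below 0.21.
The dominant spike at lag 5 indicates a seasonal period of 5.

5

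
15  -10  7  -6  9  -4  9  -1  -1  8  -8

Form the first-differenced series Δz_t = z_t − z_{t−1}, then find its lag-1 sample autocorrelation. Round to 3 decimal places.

First differences Δz: -25, 17, -13, 15, -13, 13, -10, 0, 9, -16
Mean of differences = -2.3000
Numerator Σ(Δz_t−Δz̄)(Δz_{t+1}−Δz̄) = -1442.8900
Denominator Σ(Δz_t−Δz̄)² = 2030.1000
r_1(Δz) = -1442.8900 / 2030.1000 = -0.711

-0.711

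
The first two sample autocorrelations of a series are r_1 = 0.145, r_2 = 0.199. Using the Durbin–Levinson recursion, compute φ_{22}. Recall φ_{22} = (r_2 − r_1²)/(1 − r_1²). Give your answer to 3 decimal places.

φ_{22} = (r_2 − r_1²) / (1 − r_1²)
r_1² = (0.145)² = 0.021025
Numerator = 0.199 − 0.0210 = 0.1780; denominator = 1 − 0.0210 = 0.9790
φ_{22} = 0.1780 / 0.9790 = 0.182

0.182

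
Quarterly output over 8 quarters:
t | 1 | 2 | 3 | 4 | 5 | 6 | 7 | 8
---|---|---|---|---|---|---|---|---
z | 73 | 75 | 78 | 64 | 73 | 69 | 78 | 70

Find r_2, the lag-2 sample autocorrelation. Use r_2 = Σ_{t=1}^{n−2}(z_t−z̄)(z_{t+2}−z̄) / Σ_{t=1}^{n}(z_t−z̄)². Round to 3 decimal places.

0.161

Mean z̄ = (73 + 75 + 78 + 64 + 73 + 69 + 78 + 70)/8 = 72.5000
Numerator Σ_{t=1}^{6}(z_t−z̄)(z_{t+2}−z̄) = 25.5000
Denominator Σ(z_t−z̄)² = 158.0000
r_2 = 25.5000 / 158.0000 = 0.161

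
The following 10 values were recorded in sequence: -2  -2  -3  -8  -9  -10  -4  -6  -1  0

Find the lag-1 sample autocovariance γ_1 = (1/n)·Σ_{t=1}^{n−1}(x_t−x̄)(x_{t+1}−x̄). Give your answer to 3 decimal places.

Mean x̄ = (-2 − 2 − 3 − 8 − 9 − 10 − 4 − 6 − 1 + 0)/10 = -4.5000
Σ_{t=1}^{9}(x_t−x̄)(x_{t+1}−x̄) = 52.2500
γ_1 = 52.2500 / 10 = 5.225

5.225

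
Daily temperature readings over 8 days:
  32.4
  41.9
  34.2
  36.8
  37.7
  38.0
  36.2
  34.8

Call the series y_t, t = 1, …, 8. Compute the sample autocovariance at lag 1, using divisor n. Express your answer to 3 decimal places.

Mean ȳ = (32.4 + 41.9 + 34.2 + 36.8 + 37.7 + 38.0 + 36.2 + 34.8)/8 = 36.5000
Deviations: -4.1000, 5.4000, -2.3000, 0.3000, 1.2000, 1.5000, -0.3000, -1.7000
Σ_{t=1}^{7}(y_t−ȳ)(y_{t+1}−ȳ) = -33.0300
γ_1 = -33.0300 / 8 = -4.129

-4.129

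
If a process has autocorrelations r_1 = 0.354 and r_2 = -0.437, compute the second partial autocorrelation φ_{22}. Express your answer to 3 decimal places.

-0.643

φ_{22} = (r_2 − r_1²) / (1 − r_1²)
r_1² = (0.354)² = 0.125316
Numerator = -0.437 − 0.1253 = -0.5623; denominator = 1 − 0.1253 = 0.8747
φ_{22} = -0.5623 / 0.8747 = -0.643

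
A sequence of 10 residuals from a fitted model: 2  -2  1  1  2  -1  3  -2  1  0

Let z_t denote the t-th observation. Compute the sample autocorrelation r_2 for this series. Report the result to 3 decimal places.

0.358

Mean z̄ = (2 − 2 + 1 + 1 + 2 − 1 + 3 − 2 + 1 + 0)/10 = 0.5000
Numerator Σ_{t=1}^{8}(z_t−z̄)(z_{t+2}−z̄) = 9.5000
Denominator Σ(z_t−z̄)² = 26.5000
r_2 = 9.5000 / 26.5000 = 0.358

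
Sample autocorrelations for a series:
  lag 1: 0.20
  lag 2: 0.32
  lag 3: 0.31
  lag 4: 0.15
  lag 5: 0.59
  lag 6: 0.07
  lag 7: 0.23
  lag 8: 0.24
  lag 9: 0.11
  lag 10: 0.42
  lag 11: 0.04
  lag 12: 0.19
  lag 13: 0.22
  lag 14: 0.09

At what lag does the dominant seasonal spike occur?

The largest autocorrelation is r_5 = 0.59, with a weaker echo at lag 10 (0.42); the remaining lags stay at or below 0.32.
The dominant spike at lag 5 indicates a seasonal period of 5.

5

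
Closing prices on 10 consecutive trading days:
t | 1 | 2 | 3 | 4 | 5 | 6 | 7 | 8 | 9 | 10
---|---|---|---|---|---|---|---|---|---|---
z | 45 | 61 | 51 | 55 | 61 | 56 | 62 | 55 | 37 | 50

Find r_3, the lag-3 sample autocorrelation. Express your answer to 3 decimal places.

-0.011

Mean z̄ = (45 + 61 + 51 + 55 + 61 + 56 + 62 + 55 + 37 + 50)/10 = 53.3000
Σ(z_t−z̄)(z_{t+3}−z̄) = (-14.1100) + (59.2900) + (-6.2100) + (14.7900) + (13.0900) + (-44.0100) + (-28.7100) = -5.8700
Denominator Σ(z_t−z̄)² = 558.1000
r_3 = -5.8700 / 558.1000 = -0.011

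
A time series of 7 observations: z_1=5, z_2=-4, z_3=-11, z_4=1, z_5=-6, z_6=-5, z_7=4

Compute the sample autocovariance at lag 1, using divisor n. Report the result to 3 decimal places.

Mean z̄ = (5 − 4 − 11 + 1 − 6 − 5 + 4)/7 = -2.2857
Deviations: 7.2857, -1.7143, -8.7143, 3.2857, -3.7143, -2.7143, 6.2857
Σ_{t=1}^{6}(z_t−z̄)(z_{t+1}−z̄) = -45.3673
γ_1 = -45.3673 / 7 = -6.481

-6.481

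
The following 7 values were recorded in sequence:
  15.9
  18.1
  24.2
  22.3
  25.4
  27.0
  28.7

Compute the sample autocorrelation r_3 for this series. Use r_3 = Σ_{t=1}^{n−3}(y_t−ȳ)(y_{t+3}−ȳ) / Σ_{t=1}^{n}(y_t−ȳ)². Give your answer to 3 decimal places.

-0.046

Mean ȳ = (15.9 + 18.1 + 24.2 + 22.3 + 25.4 + 27.0 + 28.7)/7 = 23.0857
Σ(y_t−ȳ)(y_{t+3}−ȳ) = (5.6459) + (-11.5384) + (4.3616) + (-4.4112) = -5.9420
Denominator Σ(y_t−ȳ)² = 130.5486
r_3 = -5.9420 / 130.5486 = -0.046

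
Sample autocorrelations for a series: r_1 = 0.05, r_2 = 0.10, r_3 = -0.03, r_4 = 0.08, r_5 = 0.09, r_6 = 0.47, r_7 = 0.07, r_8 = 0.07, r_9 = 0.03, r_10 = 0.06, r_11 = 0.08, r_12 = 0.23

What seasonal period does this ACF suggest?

The largest autocorrelation is r_6 = 0.47, with a weaker echo at lag 12 (0.23); the remaining lags stay at or below 0.10.
The dominant spike at lag 6 indicates a seasonal period of 6.

6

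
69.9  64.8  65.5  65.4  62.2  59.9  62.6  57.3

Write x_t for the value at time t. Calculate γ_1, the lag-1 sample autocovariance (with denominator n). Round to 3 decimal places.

3.215

Mean x̄ = (69.9 + 64.8 + 65.5 + 65.4 + 62.2 + 59.9 + 62.6 + 57.3)/8 = 63.4500
Deviations: 6.4500, 1.3500, 2.0500, 1.9500, -1.2500, -3.5500, -0.8500, -6.1500
Σ_{t=1}^{7}(x_t−x̄)(x_{t+1}−x̄) = 25.7175
γ_1 = 25.7175 / 8 = 3.215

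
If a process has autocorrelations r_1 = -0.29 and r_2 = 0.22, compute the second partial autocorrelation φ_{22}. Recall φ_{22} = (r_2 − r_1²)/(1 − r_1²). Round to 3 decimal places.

φ_{22} = (r_2 − r_1²) / (1 − r_1²)
r_1² = (-0.29)² = 0.0841
Numerator = 0.22 − 0.0841 = 0.1359; denominator = 1 − 0.0841 = 0.9159
φ_{22} = 0.1359 / 0.9159 = 0.148

0.148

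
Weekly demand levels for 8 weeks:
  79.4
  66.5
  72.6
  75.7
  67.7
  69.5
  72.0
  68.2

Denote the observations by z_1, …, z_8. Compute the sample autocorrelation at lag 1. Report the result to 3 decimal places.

-0.380

Mean z̄ = (79.4 + 66.5 + 72.6 + 75.7 + 67.7 + 69.5 + 72.0 + 68.2)/8 = 71.4500
Deviations from mean: 7.9500, -4.9500, 1.1500, 4.2500, -3.7500, -1.9500, 0.5500, -3.2500
Σ(z_t−z̄)(z_{t+1}−z̄) = (-39.3525) + (-5.6925) + (4.8875) + (-15.9375) + (7.3125) + (-1.0725) + (-1.7875) = -51.6425
Denominator Σ(z_t−z̄)² = 135.8200
r_1 = -51.6425 / 135.8200 = -0.380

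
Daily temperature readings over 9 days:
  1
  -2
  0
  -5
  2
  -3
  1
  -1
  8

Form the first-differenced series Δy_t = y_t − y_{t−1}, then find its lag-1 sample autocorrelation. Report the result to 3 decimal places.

First differences Δy: -3, 2, -5, 7, -5, 4, -2, 9
Mean of differences = 0.8750
Numerator Σ(Δy_t−Δȳ)(Δy_{t+1}−Δȳ) = -133.6406
Denominator Σ(Δy_t−Δȳ)² = 206.8750
r_1(Δy) = -133.6406 / 206.8750 = -0.646

-0.646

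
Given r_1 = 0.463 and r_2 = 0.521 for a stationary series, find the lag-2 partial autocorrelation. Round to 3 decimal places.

0.390

φ_{22} = (r_2 − r_1²) / (1 − r_1²)
r_1² = (0.463)² = 0.214369
Numerator = 0.521 − 0.2144 = 0.3066; denominator = 1 − 0.2144 = 0.7856
φ_{22} = 0.3066 / 0.7856 = 0.390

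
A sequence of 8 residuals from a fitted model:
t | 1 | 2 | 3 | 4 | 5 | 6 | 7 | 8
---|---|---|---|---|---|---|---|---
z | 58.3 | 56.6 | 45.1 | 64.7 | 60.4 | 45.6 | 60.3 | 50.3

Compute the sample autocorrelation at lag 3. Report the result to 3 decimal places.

0.421

Mean z̄ = (58.3 + 56.6 + 45.1 + 64.7 + 60.4 + 45.6 + 60.3 + 50.3)/8 = 55.1625
Deviations from mean: 3.1375, 1.4375, -10.0625, 9.5375, 5.2375, -9.5625, 5.1375, -4.8625
Σ(z_t−z̄)(z_{t+3}−z̄) = (29.9239) + (7.5289) + (96.2227) + (48.9989) + (-25.4673) = 157.2070
Denominator Σ(z_t−z̄)² = 373.0388
r_3 = 157.2070 / 373.0388 = 0.421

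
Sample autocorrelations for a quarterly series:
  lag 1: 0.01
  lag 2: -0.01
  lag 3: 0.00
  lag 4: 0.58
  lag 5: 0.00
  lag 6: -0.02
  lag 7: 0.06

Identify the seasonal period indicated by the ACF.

4

The largest autocorrelation is r_4 = 0.58; the remaining lags stay at or below 0.06.
The dominant spike at lag 4 indicates a seasonal period of 4.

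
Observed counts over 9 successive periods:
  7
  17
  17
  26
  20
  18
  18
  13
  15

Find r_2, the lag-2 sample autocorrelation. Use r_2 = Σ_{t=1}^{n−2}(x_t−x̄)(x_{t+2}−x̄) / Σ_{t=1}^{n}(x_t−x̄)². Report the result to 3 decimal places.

0.043

Mean x̄ = (7 + 17 + 17 + 26 + 20 + 18 + 18 + 13 + 15)/9 = 16.7778
Σ(x_t−x̄)(x_{t+2}−x̄) = (-2.1728) + (2.0494) + (0.7160) + (11.2716) + (3.9383) + (-4.6173) + (-2.1728) = 9.0123
Denominator Σ(x_t−x̄)² = 211.5556
r_2 = 9.0123 / 211.5556 = 0.043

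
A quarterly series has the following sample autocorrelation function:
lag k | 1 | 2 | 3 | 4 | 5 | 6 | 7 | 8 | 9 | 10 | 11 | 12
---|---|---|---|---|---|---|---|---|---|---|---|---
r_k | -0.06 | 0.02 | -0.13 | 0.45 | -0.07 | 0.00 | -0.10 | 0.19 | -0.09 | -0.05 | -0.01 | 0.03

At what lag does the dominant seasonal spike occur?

The largest autocorrelation is r_4 = 0.45, with a weaker echo at lag 8 (0.19); the remaining lags stay at or below 0.03.
The dominant spike at lag 4 indicates a seasonal period of 4.

4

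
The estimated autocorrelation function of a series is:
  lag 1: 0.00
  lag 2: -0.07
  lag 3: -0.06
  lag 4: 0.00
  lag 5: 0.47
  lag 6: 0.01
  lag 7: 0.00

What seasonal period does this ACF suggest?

5

The largest autocorrelation is r_5 = 0.47; the remaining lags stay at or below 0.01.
The dominant spike at lag 5 indicates a seasonal period of 5.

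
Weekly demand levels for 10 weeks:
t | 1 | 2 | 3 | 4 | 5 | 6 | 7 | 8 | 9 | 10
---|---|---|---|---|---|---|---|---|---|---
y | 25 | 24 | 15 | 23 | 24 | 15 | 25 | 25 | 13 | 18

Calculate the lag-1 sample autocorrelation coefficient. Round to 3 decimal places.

Mean ȳ = (25 + 24 + 15 + 23 + 24 + 15 + 25 + 25 + 13 + 18)/10 = 20.7000
Numerator Σ_{t=1}^{9}(y_t−ȳ)(y_{t+1}−ȳ) = -47.2900
Denominator Σ(y_t−ȳ)² = 214.1000
r_1 = -47.2900 / 214.1000 = -0.221

-0.221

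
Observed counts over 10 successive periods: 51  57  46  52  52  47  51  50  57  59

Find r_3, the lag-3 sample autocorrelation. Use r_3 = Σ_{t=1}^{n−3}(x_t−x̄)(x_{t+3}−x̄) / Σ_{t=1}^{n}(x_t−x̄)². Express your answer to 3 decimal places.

-0.006

Mean x̄ = (51 + 57 + 46 + 52 + 52 + 47 + 51 + 50 + 57 + 59)/10 = 52.2000
Numerator Σ_{t=1}^{7}(x_t−x̄)(x_{t+3}−x̄) = -0.9200
Denominator Σ(x_t−x̄)² = 165.6000
r_3 = -0.9200 / 165.6000 = -0.006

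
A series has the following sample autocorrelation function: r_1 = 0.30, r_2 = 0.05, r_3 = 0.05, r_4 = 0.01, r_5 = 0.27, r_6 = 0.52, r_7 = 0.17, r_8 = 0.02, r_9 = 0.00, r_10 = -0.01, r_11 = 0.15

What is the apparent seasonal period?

The largest autocorrelation is r_6 = 0.52; the remaining lags stay at or below 0.30. The elevated value at lag 1 (0.30), dropping to 0.05 at lag 2, reflects decaying short-term dependence rather than seasonality.
The dominant spike at lag 6 indicates a seasonal period of 6.

6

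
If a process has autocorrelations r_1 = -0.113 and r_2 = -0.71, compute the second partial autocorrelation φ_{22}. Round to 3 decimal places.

φ_{22} = (r_2 − r_1²) / (1 − r_1²)
r_1² = (-0.113)² = 0.012769
Numerator = -0.71 − 0.0128 = -0.7228; denominator = 1 − 0.0128 = 0.9872
φ_{22} = -0.7228 / 0.9872 = -0.732

-0.732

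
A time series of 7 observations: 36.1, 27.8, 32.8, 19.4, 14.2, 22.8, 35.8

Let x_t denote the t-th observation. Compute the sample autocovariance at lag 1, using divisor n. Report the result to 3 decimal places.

Mean x̄ = (36.1 + 27.8 + 32.8 + 19.4 + 14.2 + 22.8 + 35.8)/7 = 26.9857
Deviations: 9.1143, 0.8143, 5.8143, -7.5857, -12.7857, -4.1857, 8.8143
Σ_{t=1}^{6}(x_t−x̄)(x_{t+1}−x̄) = 81.6627
γ_1 = 81.6627 / 7 = 11.666

11.666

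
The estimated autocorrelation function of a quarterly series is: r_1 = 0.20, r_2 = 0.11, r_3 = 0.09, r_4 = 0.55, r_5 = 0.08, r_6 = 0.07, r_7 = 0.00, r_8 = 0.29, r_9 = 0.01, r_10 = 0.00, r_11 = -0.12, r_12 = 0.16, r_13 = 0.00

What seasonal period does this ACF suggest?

The largest autocorrelation is r_4 = 0.55, with a weaker echo at lag 8 (0.29); the remaining lags stay at or below 0.20. The elevated value at lag 1 (0.20), dropping to 0.11 at lag 2, reflects decaying short-term dependence rather than seasonality.
The dominant spike at lag 4 indicates a seasonal period of 4.

4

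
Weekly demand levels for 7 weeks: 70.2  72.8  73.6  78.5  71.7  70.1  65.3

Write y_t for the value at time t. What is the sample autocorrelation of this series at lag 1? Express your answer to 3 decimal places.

Mean ȳ = (70.2 + 72.8 + 73.6 + 78.5 + 71.7 + 70.1 + 65.3)/7 = 71.7429
Deviations from mean: -1.5429, 1.0571, 1.8571, 6.7571, -0.0429, -1.6429, -6.4429
Numerator Σ_{t=1}^{6}(y_t−ȳ)(y_{t+1}−ȳ) = 23.2467
Denominator Σ(y_t−ȳ)² = 96.8171
r_1 = 23.2467 / 96.8171 = 0.240

0.240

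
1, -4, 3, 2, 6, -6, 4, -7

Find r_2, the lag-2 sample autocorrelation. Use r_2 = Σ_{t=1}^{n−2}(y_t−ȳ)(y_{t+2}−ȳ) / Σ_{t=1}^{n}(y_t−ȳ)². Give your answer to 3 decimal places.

Mean ȳ = (1 − 4 + 3 + 2 + 6 − 6 + 4 − 7)/8 = -0.1250
Deviations from mean: 1.1250, -3.8750, 3.1250, 2.1250, 6.1250, -5.8750, 4.1250, -6.8750
Σ(y_t−ȳ)(y_{t+2}−ȳ) = (3.5156) + (-8.2344) + (19.1406) + (-12.4844) + (25.2656) + (40.3906) = 67.5938
Denominator Σ(y_t−ȳ)² = 166.8750
r_2 = 67.5938 / 166.8750 = 0.405

0.405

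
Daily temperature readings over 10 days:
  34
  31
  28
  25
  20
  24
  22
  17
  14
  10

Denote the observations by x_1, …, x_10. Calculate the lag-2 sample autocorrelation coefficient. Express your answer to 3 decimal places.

Mean x̄ = (34 + 31 + 28 + 25 + 20 + 24 + 22 + 17 + 14 + 10)/10 = 22.5000
Numerator Σ_{t=1}^{8}(x_t−x̄)(x_{t+2}−x̄) = 140.5000
Denominator Σ(x_t−x̄)² = 508.5000
r_2 = 140.5000 / 508.5000 = 0.276

0.276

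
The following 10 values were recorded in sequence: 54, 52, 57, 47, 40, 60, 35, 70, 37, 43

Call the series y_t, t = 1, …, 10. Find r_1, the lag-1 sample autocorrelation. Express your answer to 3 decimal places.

Mean ȳ = (54 + 52 + 57 + 47 + 40 + 60 + 35 + 70 + 37 + 43)/10 = 49.5000
Numerator Σ_{t=1}^{9}(y_t−ȳ)(y_{t+1}−ȳ) = -689.2500
Denominator Σ(y_t−ȳ)² = 1118.5000
r_1 = -689.2500 / 1118.5000 = -0.616

-0.616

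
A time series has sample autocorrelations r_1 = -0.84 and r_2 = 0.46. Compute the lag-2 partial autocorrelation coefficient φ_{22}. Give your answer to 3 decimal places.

φ_{22} = (r_2 − r_1²) / (1 − r_1²)
r_1² = (-0.84)² = 0.7056
Numerator = 0.46 − 0.7056 = -0.2456; denominator = 1 − 0.7056 = 0.2944
φ_{22} = -0.2456 / 0.2944 = -0.834

-0.834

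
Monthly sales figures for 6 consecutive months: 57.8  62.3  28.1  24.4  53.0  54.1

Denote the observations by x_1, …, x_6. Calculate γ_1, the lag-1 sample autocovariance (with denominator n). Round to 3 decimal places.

Mean x̄ = (57.8 + 62.3 + 28.1 + 24.4 + 53.0 + 54.1)/6 = 46.6167
Deviations: 11.1833, 15.6833, -18.5167, -22.2167, 6.3833, 7.4833
Σ_{t=1}^{5}(x_t−x̄)(x_{t+1}−x̄) = 202.3197
γ_1 = 202.3197 / 6 = 33.720

33.720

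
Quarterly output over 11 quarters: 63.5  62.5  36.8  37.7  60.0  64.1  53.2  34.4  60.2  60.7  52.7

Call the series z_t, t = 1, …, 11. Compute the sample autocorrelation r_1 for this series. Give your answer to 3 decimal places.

Mean z̄ = (63.5 + 62.5 + 36.8 + 37.7 + 60.0 + 64.1 + 53.2 + 34.4 + 60.2 + 60.7 + 52.7)/11 = 53.2545
Numerator Σ_{t=1}^{10}(z_t−z̄)(z_{t+1}−z̄) = 83.8388
Denominator Σ(z_t−z̄)² = 1325.7473
r_1 = 83.8388 / 1325.7473 = 0.063

0.063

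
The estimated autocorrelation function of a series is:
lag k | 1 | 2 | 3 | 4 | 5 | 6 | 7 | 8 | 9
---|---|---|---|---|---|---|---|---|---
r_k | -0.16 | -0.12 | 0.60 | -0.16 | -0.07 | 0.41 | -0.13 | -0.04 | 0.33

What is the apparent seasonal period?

3

The largest autocorrelation is r_3 = 0.60, with weaker echoes at lags 6 (0.41) and 9 (0.33); the remaining lags stay at or below -0.04.
The dominant spike at lag 3 indicates a seasonal period of 3.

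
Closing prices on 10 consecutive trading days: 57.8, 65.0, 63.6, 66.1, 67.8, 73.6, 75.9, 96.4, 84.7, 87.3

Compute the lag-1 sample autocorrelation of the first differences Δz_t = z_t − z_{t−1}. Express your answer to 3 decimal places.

First differences Δz: 7.2, -1.4, 2.5, 1.7, 5.8, 2.3, 20.5, -11.7, 2.6
Mean of differences = 3.2778
Numerator Σ(Δz_t−Δz̄)(Δz_{t+1}−Δz̄) = -284.5660
Denominator Σ(Δz_t−Δz̄)² = 569.0756
r_1(Δz) = -284.5660 / 569.0756 = -0.500

-0.500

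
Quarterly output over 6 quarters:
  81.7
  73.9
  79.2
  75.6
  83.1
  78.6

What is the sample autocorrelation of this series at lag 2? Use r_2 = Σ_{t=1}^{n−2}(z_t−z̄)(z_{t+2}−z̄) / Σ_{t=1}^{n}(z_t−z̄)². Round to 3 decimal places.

Mean z̄ = (81.7 + 73.9 + 79.2 + 75.6 + 83.1 + 78.6)/6 = 78.6833
Σ(z_t−z̄)(z_{t+2}−z̄) = (1.5586) + (14.7486) + (2.2819) + (0.2569) = 18.8461
Denominator Σ(z_t−z̄)² = 61.2683
r_2 = 18.8461 / 61.2683 = 0.308

0.308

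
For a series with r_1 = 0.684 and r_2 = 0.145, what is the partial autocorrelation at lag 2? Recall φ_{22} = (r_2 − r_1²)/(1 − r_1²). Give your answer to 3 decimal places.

-0.607

φ_{22} = (r_2 − r_1²) / (1 − r_1²)
r_1² = (0.684)² = 0.467856
Numerator = 0.145 − 0.4679 = -0.3229; denominator = 1 − 0.4679 = 0.5321
φ_{22} = -0.3229 / 0.5321 = -0.607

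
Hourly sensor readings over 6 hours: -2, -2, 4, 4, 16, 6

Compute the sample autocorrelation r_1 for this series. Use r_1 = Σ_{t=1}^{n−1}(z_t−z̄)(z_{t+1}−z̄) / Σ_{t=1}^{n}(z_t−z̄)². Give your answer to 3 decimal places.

0.264

Mean z̄ = (-2 − 2 + 4 + 4 + 16 + 6)/6 = 4.3333
Σ(z_t−z̄)(z_{t+1}−z̄) = (40.1111) + (2.1111) + (0.1111) + (-3.8889) + (19.4444) = 57.8889
Denominator Σ(z_t−z̄)² = 219.3333
r_1 = 57.8889 / 219.3333 = 0.264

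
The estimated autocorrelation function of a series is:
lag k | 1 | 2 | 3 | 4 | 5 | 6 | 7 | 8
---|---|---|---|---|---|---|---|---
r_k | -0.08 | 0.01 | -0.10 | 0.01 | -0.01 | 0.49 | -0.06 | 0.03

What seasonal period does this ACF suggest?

6

The largest autocorrelation is r_6 = 0.49; the remaining lags stay at or below 0.03.
The dominant spike at lag 6 indicates a seasonal period of 6.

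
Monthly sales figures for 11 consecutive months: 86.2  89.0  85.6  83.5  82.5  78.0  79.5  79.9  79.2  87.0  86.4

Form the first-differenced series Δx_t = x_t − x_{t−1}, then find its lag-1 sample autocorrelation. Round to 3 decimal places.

-0.113

First differences Δx: 2.8, -3.4, -2.1, -1.0, -4.5, 1.5, 0.4, -0.7, 7.8, -0.6
Mean of differences = 0.0200
Numerator Σ(Δx_t−Δx̄)(Δx_{t+1}−Δx̄) = -12.3104
Denominator Σ(Δx_t−Δx̄)² = 109.1560
r_1(Δx) = -12.3104 / 109.1560 = -0.113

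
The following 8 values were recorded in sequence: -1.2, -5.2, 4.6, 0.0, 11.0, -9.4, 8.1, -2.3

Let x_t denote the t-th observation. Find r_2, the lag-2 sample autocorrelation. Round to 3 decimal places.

Mean x̄ = (-1.2 − 5.2 + 4.6 + 0.0 + 11.0 − 9.4 + 8.1 − 2.3)/8 = 0.7000
Deviations from mean: -1.9000, -5.9000, 3.9000, -0.7000, 10.3000, -10.1000, 7.4000, -3.0000
Numerator Σ_{t=1}^{6}(x_t−x̄)(x_{t+2}−x̄) = 150.4800
Denominator Σ(x_t−x̄)² = 325.9800
r_2 = 150.4800 / 325.9800 = 0.462

0.462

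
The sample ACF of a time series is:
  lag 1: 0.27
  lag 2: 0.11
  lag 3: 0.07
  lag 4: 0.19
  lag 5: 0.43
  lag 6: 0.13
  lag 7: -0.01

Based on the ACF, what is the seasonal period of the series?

5

The largest autocorrelation is r_5 = 0.43; the remaining lags stay at or below 0.27. The elevated value at lag 1 (0.27), dropping to 0.11 at lag 2, reflects decaying short-term dependence rather than seasonality.
The dominant spike at lag 5 indicates a seasonal period of 5.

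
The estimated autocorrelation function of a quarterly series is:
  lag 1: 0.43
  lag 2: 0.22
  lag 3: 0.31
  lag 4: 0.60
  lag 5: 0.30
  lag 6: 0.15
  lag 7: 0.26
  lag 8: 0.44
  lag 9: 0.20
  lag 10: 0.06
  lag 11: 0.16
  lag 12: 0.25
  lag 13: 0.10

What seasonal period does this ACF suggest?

4

The largest autocorrelation is r_4 = 0.60, with a weaker echo at lag 8 (0.44); the remaining lags stay at or below 0.43. The elevated value at lag 1 (0.43), dropping to 0.22 at lag 2, reflects decaying short-term dependence rather than seasonality.
The dominant spike at lag 4 indicates a seasonal period of 4.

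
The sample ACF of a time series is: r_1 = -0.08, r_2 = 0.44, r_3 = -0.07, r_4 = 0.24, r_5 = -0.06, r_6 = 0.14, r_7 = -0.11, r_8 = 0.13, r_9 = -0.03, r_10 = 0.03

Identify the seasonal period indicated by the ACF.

2

The largest autocorrelation is r_2 = 0.44, with a weaker echo at lag 4 (0.24); the remaining lags stay at or below 0.14.
The dominant spike at lag 2 indicates a seasonal period of 2.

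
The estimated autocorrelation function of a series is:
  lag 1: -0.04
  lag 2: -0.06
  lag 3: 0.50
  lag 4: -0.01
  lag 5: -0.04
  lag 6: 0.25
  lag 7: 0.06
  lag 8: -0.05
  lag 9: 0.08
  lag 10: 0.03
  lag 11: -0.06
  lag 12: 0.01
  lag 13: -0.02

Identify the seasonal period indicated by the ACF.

3

The largest autocorrelation is r_3 = 0.50, with a weaker echo at lag 6 (0.25); the remaining lags stay at or below 0.08.
The dominant spike at lag 3 indicates a seasonal period of 3.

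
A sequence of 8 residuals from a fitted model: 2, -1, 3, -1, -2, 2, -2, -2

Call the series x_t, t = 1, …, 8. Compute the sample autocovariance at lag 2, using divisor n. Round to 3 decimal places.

-0.098

Mean x̄ = (2 − 1 + 3 − 1 − 2 + 2 − 2 − 2)/8 = -0.1250
Σ_{t=1}^{6}(x_t−x̄)(x_{t+2}−x̄) = -0.7813
γ_2 = -0.7813 / 8 = -0.098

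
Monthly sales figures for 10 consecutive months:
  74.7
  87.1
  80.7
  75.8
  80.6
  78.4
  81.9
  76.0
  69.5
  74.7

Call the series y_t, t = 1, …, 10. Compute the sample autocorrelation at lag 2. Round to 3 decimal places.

Mean ȳ = (74.7 + 87.1 + 80.7 + 75.8 + 80.6 + 78.4 + 81.9 + 76.0 + 69.5 + 74.7)/10 = 77.9400
Numerator Σ_{t=1}^{8}(y_t−ȳ)(y_{t+2}−ȳ) = -39.6832
Denominator Σ(y_t−ȳ)² = 215.0640
r_2 = -39.6832 / 215.0640 = -0.185

-0.185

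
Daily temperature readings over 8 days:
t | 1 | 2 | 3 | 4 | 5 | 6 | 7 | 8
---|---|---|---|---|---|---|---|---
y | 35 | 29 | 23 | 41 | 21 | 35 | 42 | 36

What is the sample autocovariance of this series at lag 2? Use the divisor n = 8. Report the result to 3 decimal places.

-2.641

Mean ȳ = (35 + 29 + 23 + 41 + 21 + 35 + 42 + 36)/8 = 32.7500
Σ_{t=1}^{6}(y_t−ȳ)(y_{t+2}−ȳ) = -21.1250
γ_2 = -21.1250 / 8 = -2.641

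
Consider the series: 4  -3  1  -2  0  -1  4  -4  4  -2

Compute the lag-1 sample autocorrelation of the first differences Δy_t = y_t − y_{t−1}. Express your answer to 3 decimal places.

First differences Δy: -7, 4, -3, 2, -1, 5, -8, 8, -6
Mean of differences = -0.6667
Numerator Σ(Δy_t−Δȳ)(Δy_{t+1}−Δȳ) = -200.7778
Denominator Σ(Δy_t−Δȳ)² = 264.0000
r_1(Δy) = -200.7778 / 264.0000 = -0.761

-0.761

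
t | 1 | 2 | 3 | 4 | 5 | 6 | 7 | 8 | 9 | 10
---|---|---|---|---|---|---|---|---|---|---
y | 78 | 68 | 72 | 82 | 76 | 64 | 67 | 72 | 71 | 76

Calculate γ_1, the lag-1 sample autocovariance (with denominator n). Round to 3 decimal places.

2.204

Mean ȳ = (78 + 68 + 72 + 82 + 76 + 64 + 67 + 72 + 71 + 76)/10 = 72.6000
Σ_{t=1}^{9}(y_t−ȳ)(y_{t+1}−ȳ) = 22.0400
γ_1 = 22.0400 / 10 = 2.204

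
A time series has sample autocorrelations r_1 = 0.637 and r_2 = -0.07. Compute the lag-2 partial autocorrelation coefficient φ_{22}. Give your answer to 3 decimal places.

φ_{22} = (r_2 − r_1²) / (1 − r_1²)
r_1² = (0.637)² = 0.405769
Numerator = -0.07 − 0.4058 = -0.4758; denominator = 1 − 0.4058 = 0.5942
φ_{22} = -0.4758 / 0.5942 = -0.801

-0.801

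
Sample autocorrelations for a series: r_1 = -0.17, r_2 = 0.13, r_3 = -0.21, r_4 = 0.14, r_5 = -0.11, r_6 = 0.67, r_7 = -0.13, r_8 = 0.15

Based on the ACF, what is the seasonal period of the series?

6

The largest autocorrelation is r_6 = 0.67; the remaining lags stay at or below 0.15.
The dominant spike at lag 6 indicates a seasonal period of 6.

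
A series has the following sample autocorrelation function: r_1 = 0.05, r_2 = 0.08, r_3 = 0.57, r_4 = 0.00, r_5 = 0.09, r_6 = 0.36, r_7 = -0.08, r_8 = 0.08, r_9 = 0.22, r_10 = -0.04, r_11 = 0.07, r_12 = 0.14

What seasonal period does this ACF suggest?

The largest autocorrelation is r_3 = 0.57, with weaker echoes at lags 6 (0.36) and 9 (0.22); the remaining lags stay at or below 0.14.
The dominant spike at lag 3 indicates a seasonal period of 3.

3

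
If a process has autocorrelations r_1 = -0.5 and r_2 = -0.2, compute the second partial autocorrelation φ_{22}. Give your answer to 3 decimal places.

φ_{22} = (r_2 − r_1²) / (1 − r_1²)
r_1² = (-0.5)² = 0.25
Numerator = -0.2 − 0.2500 = -0.4500; denominator = 1 − 0.2500 = 0.7500
φ_{22} = -0.4500 / 0.7500 = -0.600

-0.600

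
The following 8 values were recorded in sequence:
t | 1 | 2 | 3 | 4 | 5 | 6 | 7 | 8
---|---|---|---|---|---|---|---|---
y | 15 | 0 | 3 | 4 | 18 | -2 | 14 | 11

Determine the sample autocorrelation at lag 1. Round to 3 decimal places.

-0.450

Mean ȳ = (15 + 0 + 3 + 4 + 18 − 2 + 14 + 11)/8 = 7.8750
Σ(y_t−ȳ)(y_{t+1}−ȳ) = (-56.1094) + (38.3906) + (18.8906) + (-39.2344) + (-99.9844) + (-60.4844) + (19.1406) = -179.3906
Denominator Σ(y_t−ȳ)² = 398.8750
r_1 = -179.3906 / 398.8750 = -0.450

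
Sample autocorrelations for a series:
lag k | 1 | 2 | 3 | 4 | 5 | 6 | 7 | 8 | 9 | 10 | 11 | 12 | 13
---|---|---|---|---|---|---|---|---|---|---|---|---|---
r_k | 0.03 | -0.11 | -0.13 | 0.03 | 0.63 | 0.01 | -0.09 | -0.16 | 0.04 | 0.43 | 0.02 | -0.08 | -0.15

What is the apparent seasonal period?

5

The largest autocorrelation is r_5 = 0.63, with a weaker echo at lag 10 (0.43); the remaining lags stay at or below 0.04.
The dominant spike at lag 5 indicates a seasonal period of 5.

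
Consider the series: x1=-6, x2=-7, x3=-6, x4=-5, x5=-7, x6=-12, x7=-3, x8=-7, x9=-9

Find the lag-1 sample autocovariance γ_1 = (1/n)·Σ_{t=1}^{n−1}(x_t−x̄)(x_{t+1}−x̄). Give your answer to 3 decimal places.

Mean x̄ = (-6 − 7 − 6 − 5 − 7 − 12 − 3 − 7 − 9)/9 = -6.8889
Σ_{t=1}^{8}(x_t−x̄)(x_{t+1}−x̄) = -18.2346
γ_1 = -18.2346 / 9 = -2.026

-2.026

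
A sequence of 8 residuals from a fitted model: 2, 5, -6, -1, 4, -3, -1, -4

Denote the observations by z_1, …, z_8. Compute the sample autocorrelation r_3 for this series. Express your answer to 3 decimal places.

0.205

Mean z̄ = (2 + 5 − 6 − 1 + 4 − 3 − 1 − 4)/8 = -0.5000
Numerator Σ_{t=1}^{5}(z_t−z̄)(z_{t+3}−z̄) = 21.7500
Denominator Σ(z_t−z̄)² = 106.0000
r_3 = 21.7500 / 106.0000 = 0.205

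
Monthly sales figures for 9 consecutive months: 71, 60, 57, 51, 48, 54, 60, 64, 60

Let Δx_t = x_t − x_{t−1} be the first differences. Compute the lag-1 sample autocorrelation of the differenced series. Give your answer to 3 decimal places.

0.374

First differences Δx: -11, -3, -6, -3, 6, 6, 4, -4
Mean of differences = -1.3750
Numerator Σ(Δx_t−Δx̄)(Δx_{t+1}−Δx̄) = 98.6094
Denominator Σ(Δx_t−Δx̄)² = 263.8750
r_1(Δx) = 98.6094 / 263.8750 = 0.374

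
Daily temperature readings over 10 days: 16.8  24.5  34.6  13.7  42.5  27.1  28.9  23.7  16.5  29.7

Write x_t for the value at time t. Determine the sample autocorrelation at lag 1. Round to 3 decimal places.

-0.435

Mean x̄ = (16.8 + 24.5 + 34.6 + 13.7 + 42.5 + 27.1 + 28.9 + 23.7 + 16.5 + 29.7)/10 = 25.8000
Numerator Σ_{t=1}^{9}(x_t−x̄)(x_{t+1}−x̄) = -305.8000
Denominator Σ(x_t−x̄)² = 702.8400
r_1 = -305.8000 / 702.8400 = -0.435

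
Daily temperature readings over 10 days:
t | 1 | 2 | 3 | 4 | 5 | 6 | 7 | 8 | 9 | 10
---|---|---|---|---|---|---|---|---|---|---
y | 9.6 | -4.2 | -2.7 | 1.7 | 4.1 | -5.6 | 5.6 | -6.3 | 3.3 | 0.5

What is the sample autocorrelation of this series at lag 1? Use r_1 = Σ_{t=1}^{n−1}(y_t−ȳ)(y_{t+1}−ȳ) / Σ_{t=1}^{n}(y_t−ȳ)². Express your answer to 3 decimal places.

-0.540

Mean ȳ = (9.6 − 4.2 − 2.7 + 1.7 + 4.1 − 5.6 + 5.6 − 6.3 + 3.3 + 0.5)/10 = 0.6000
Numerator Σ_{t=1}^{9}(y_t−ȳ)(y_{t+1}−ȳ) = -133.2400
Denominator Σ(y_t−ȳ)² = 246.7400
r_1 = -133.2400 / 246.7400 = -0.540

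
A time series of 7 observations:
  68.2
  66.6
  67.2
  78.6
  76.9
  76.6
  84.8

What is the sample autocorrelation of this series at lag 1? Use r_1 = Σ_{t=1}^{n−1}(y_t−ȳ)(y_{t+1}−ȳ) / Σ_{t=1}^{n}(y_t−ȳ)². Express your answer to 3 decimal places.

0.388

Mean ȳ = (68.2 + 66.6 + 67.2 + 78.6 + 76.9 + 76.6 + 84.8)/7 = 74.1286
Deviations from mean: -5.9286, -7.5286, -6.9286, 4.4714, 2.7714, 2.4714, 10.6714
Numerator Σ_{t=1}^{6}(y_t−ȳ)(y_{t+1}−ȳ) = 111.4306
Denominator Σ(y_t−ȳ)² = 287.4943
r_1 = 111.4306 / 287.4943 = 0.388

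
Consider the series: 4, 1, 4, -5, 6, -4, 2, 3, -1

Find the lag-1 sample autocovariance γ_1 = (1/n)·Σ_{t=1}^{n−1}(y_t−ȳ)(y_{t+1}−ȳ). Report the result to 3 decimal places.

-8.890

Mean ȳ = (4 + 1 + 4 − 5 + 6 − 4 + 2 + 3 − 1)/9 = 1.1111
Σ_{t=1}^{8}(y_t−ȳ)(y_{t+1}−ȳ) = -80.0123
γ_1 = -80.0123 / 9 = -8.890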